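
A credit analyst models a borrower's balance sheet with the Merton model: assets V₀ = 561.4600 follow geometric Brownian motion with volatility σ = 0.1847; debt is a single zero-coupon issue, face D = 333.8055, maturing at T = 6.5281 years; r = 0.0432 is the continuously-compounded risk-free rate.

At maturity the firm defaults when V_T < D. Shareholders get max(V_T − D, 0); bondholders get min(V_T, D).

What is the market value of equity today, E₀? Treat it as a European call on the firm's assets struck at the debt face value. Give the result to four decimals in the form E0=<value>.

d₁ = [ln(V₀/D) + (r + σ²/2)T] / (σ√T)
   = [ln(561.4600/333.8055) + (0.0432 + 0.5·0.1847²)·6.5281] / (0.1847·√6.5281)
   = [0.519982 + 0.393364] / 0.471911 = 1.935419
d₂ = d₁ − σ√T = 1.935419 − 0.471911 = 1.463508
N(d₁) = 0.973531,  N(d₂) = 0.928336,  e^(−rT) = 0.754263
E₀ = V₀·N(d₁) − D·e^(−rT)·N(d₂)
   = 561.4600·0.973531 − 333.8055·0.754263·0.928336 = 312.864685

E0=312.8647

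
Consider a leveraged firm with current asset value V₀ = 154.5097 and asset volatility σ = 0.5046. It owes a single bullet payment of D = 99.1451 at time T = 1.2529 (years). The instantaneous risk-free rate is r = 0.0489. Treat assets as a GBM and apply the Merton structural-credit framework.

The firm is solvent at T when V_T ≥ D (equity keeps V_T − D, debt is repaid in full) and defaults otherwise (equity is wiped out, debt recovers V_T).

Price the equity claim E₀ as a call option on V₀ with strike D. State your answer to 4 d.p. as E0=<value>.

d₁ = [ln(V₀/D) + (r + σ²/2)T] / (σ√T)
   = [ln(154.5097/99.1451) + (0.0489 + 0.5·0.5046²)·1.2529] / (0.5046·√1.2529)
   = [0.443672 + 0.220774] / 0.564814 = 1.176399
d₂ = d₁ − σ√T = 1.176399 − 0.564814 = 0.611585
N(d₁) = 0.880282,  N(d₂) = 0.729594,  e^(−rT) = 0.940572
E₀ = V₀·N(d₁) − D·e^(−rT)·N(d₂)
   = 154.5097·0.880282 − 99.1451·0.940572·0.729594 = 67.975241

E0=67.9752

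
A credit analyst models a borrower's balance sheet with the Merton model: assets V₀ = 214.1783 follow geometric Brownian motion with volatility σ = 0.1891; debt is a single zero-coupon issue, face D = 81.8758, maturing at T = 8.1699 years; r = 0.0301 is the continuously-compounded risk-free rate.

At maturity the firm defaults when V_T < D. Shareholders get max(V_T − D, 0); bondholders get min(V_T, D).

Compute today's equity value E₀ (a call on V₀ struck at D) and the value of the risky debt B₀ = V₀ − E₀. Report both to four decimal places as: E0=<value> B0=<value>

E0=150.4247 B0=63.7536

d₁ = [ln(V₀/D) + (r + σ²/2)T] / (σ√T)
   = [ln(214.1783/81.8758) + (0.0301 + 0.5·0.1891²)·8.1699] / (0.1891·√8.1699)
   = [0.961605 + 0.391987] / 0.540505 = 2.504309
d₂ = d₁ − σ√T = 2.504309 − 0.540505 = 1.963804
N(d₁) = 0.993865,  N(d₂) = 0.975224,  e^(−rT) = 0.781989
E₀ = V₀·N(d₁) − D·e^(−rT)·N(d₂)
   = 214.1783·0.993865 − 81.8758·0.781989·0.975224 = 150.424736
B₀ = V₀ − E₀ = 214.1783 − 150.424736 = 63.753564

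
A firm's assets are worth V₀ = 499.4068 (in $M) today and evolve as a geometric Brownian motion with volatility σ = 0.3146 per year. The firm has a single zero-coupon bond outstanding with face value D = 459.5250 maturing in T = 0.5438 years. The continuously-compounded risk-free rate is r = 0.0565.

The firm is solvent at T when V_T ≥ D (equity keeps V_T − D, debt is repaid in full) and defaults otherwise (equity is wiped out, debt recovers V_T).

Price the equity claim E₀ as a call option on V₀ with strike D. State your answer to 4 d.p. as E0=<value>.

d₁ = [ln(V₀/D) + (r + σ²/2)T] / (σ√T)
   = [ln(499.4068/459.5250) + (0.0565 + 0.5·0.3146²)·0.5438] / (0.3146·√0.5438)
   = [0.083228 + 0.057636] / 0.231995 = 0.607182
d₂ = d₁ − σ√T = 0.607182 − 0.231995 = 0.375187
N(d₁) = 0.728135,  N(d₂) = 0.646239,  e^(−rT) = 0.969743
E₀ = V₀·N(d₁) − D·e^(−rT)·N(d₂)
   = 499.4068·0.728135 − 459.5250·0.969743·0.646239 = 75.657754

E0=75.6578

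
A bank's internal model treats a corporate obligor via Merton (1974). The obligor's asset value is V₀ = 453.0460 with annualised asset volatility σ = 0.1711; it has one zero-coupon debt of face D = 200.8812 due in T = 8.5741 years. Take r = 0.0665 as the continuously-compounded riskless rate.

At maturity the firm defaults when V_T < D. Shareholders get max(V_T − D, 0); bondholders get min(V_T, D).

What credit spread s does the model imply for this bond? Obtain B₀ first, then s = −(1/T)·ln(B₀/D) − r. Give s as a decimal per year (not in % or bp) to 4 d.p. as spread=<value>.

spread=0.0001

d₁ = [ln(V₀/D) + (r + σ²/2)T] / (σ√T)
   = [ln(453.0460/200.8812) + (0.0665 + 0.5·0.1711²)·8.5741] / (0.1711·√8.5741)
   = [0.813280 + 0.695682] / 0.501008 = 3.011855
d₂ = d₁ − σ√T = 3.011855 − 0.501008 = 2.510847
N(d₁) = 0.998702,  N(d₂) = 0.993978,  e^(−rT) = 0.565425
E₀ = V₀·N(d₁) − D·e^(−rT)·N(d₂)
   = 453.0460·0.998702 − 200.8812·0.565425·0.993978 = 339.558577
B₀ = V₀ − E₀ = 453.0460 − 339.558577 = 113.487423
spread = −(1/T)·ln(B₀/D) − r = −(1/8.5741)·ln(113.487423/200.8812) − 0.0665 = 0.00009844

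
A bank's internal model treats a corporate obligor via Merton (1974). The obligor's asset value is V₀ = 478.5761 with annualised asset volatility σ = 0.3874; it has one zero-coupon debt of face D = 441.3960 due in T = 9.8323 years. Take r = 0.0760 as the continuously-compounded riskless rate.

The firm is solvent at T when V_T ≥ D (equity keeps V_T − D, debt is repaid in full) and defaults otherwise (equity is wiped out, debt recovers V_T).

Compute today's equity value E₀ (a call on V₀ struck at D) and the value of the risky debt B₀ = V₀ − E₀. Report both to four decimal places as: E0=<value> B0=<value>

d₁ = [ln(V₀/D) + (r + σ²/2)T] / (σ√T)
   = [ln(478.5761/441.3960) + (0.0760 + 0.5·0.3874²)·9.8323] / (0.3874·√9.8323)
   = [0.080873 + 1.485064] / 1.214751 = 1.289102
d₂ = d₁ − σ√T = 1.289102 − 1.214751 = 0.074351
N(d₁) = 0.901319,  N(d₂) = 0.529634,  e^(−rT) = 0.473665
E₀ = V₀·N(d₁) − D·e^(−rT)·N(d₂)
   = 478.5761·0.901319 − 441.3960·0.473665·0.529634 = 320.616837
B₀ = V₀ − E₀ = 478.5761 − 320.616837 = 157.959263

E0=320.6168 B0=157.9593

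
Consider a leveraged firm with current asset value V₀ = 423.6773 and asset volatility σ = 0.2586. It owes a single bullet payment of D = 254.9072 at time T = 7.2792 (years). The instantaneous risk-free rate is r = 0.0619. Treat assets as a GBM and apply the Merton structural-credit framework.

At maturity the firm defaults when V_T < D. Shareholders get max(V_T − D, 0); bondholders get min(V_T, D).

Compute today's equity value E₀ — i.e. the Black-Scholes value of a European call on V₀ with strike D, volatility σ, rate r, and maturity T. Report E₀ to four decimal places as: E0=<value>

d₁ = [ln(V₀/D) + (r + σ²/2)T] / (σ√T)
   = [ln(423.6773/254.9072) + (0.0619 + 0.5·0.2586²)·7.2792] / (0.2586·√7.2792)
   = [0.508073 + 0.693977] / 0.697703 = 1.722868
d₂ = d₁ − σ√T = 1.722868 − 0.697703 = 1.025165
N(d₁) = 0.957544,  N(d₂) = 0.847357,  e^(−rT) = 0.637257
E₀ = V₀·N(d₁) − D·e^(−rT)·N(d₂)
   = 423.6773·0.957544 − 254.9072·0.637257·0.847357 = 268.043680

E0=268.0437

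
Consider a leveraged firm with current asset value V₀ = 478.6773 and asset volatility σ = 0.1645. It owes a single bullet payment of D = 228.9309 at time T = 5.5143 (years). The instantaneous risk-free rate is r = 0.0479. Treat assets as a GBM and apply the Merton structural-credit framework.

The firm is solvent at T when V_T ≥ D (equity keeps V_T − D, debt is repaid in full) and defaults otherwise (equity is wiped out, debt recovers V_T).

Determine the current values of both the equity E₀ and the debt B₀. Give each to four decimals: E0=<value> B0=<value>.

E0=303.0531 B0=175.6242

d₁ = [ln(V₀/D) + (r + σ²/2)T] / (σ√T)
   = [ln(478.6773/228.9309) + (0.0479 + 0.5·0.1645²)·5.5143] / (0.1645·√5.5143)
   = [0.737606 + 0.338744] / 0.386288 = 2.786395
d₂ = d₁ − σ√T = 2.786395 − 0.386288 = 2.400107
N(d₁) = 0.997335,  N(d₂) = 0.991805,  e^(−rT) = 0.767870
E₀ = V₀·N(d₁) − D·e^(−rT)·N(d₂)
   = 478.6773·0.997335 − 228.9309·0.767870·0.991805 = 303.053146
B₀ = V₀ − E₀ = 478.6773 − 303.053146 = 175.624154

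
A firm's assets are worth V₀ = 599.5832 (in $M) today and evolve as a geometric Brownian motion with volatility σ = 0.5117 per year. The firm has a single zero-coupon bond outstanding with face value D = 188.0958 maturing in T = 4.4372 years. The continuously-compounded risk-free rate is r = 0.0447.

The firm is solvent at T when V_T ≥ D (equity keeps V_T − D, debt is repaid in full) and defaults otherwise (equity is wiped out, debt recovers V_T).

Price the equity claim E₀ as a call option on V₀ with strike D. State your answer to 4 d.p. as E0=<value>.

E0=460.0518

d₁ = [ln(V₀/D) + (r + σ²/2)T] / (σ√T)
   = [ln(599.5832/188.0958) + (0.0447 + 0.5·0.5117²)·4.4372] / (0.5117·√4.4372)
   = [1.159283 + 0.779254] / 1.077879 = 1.798475
d₂ = d₁ − σ√T = 1.798475 − 1.077879 = 0.720596
N(d₁) = 0.963949,  N(d₂) = 0.764421,  e^(−rT) = 0.820089
E₀ = V₀·N(d₁) − D·e^(−rT)·N(d₂)
   = 599.5832·0.963949 − 188.0958·0.820089·0.764421 = 460.051757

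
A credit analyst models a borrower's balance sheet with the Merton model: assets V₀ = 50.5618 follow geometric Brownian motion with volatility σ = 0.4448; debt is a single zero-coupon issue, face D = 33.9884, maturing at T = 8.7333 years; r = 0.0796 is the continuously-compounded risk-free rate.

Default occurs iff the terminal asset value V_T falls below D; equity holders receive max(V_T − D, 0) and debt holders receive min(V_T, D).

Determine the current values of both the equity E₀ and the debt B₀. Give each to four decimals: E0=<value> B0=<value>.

d₁ = [ln(V₀/D) + (r + σ²/2)T] / (σ√T)
   = [ln(50.5618/33.9884) + (0.0796 + 0.5·0.4448²)·8.7333] / (0.4448·√8.7333)
   = [0.397177 + 1.559099] / 1.314480 = 1.488251
d₂ = d₁ − σ√T = 1.488251 − 1.314480 = 0.173771
N(d₁) = 0.931658,  N(d₂) = 0.568977,  e^(−rT) = 0.498989
E₀ = V₀·N(d₁) − D·e^(−rT)·N(d₂)
   = 50.5618·0.931658 − 33.9884·0.498989·0.568977 = 37.456520
B₀ = V₀ − E₀ = 50.5618 − 37.456520 = 13.105280

E0=37.4565 B0=13.1053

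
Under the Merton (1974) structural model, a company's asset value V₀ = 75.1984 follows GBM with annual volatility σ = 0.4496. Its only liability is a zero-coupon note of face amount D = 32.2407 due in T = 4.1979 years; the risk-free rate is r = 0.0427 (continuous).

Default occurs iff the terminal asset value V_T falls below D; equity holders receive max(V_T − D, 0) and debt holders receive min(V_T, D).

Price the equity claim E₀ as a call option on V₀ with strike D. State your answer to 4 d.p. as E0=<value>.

d₁ = [ln(V₀/D) + (r + σ²/2)T] / (σ√T)
   = [ln(75.1984/32.2407) + (0.0427 + 0.5·0.4496²)·4.1979] / (0.4496·√4.1979)
   = [0.846900 + 0.603532] / 0.921175 = 1.574546
d₂ = d₁ − σ√T = 1.574546 − 0.921175 = 0.653370
N(d₁) = 0.942319,  N(d₂) = 0.743241,  e^(−rT) = 0.835897
E₀ = V₀·N(d₁) − D·e^(−rT)·N(d₂)
   = 75.1984·0.942319 − 32.2407·0.835897·0.743241 = 50.830635

E0=50.8306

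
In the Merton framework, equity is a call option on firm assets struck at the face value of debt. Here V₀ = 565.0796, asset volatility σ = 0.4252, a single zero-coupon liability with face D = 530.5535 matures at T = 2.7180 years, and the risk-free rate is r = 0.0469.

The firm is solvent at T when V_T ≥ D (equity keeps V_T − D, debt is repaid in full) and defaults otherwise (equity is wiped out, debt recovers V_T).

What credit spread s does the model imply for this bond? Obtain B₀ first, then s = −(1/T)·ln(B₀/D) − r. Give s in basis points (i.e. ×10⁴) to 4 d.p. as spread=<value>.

d₁ = [ln(V₀/D) + (r + σ²/2)T] / (σ√T)
   = [ln(565.0796/530.5535) + (0.0469 + 0.5·0.4252²)·2.7180] / (0.4252·√2.7180)
   = [0.063046 + 0.373175] / 0.701000 = 0.622283
d₂ = d₁ − σ√T = 0.622283 − 0.701000 = -0.078717
N(d₁) = 0.733122,  N(d₂) = 0.468629,  e^(−rT) = 0.880316
E₀ = V₀·N(d₁) − D·e^(−rT)·N(d₂)
   = 565.0796·0.733122 − 530.5535·0.880316·0.468629 = 195.396972
B₀ = V₀ − E₀ = 565.0796 − 195.396972 = 369.682628
spread = −(1/T)·ln(B₀/D) − r = −(1/2.7180)·ln(369.682628/530.5535) − 0.0469 = 0.08601977
in basis points: 0.08601977 × 10⁴ = 860.1977 bp

spread=860.1977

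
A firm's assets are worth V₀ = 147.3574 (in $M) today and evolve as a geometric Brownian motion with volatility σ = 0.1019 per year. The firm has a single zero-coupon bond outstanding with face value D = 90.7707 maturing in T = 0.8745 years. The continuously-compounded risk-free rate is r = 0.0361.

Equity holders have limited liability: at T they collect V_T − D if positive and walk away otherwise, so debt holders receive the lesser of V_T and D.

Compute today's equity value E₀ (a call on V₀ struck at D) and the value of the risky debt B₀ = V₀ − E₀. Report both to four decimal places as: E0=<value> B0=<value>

E0=59.4075 B0=87.9499

d₁ = [ln(V₀/D) + (r + σ²/2)T] / (σ√T)
   = [ln(147.3574/90.7707) + (0.0361 + 0.5·0.1019²)·0.8745] / (0.1019·√0.8745)
   = [0.484524 + 0.036110] / 0.095291 = 5.463595
d₂ = d₁ − σ√T = 5.463595 − 0.095291 = 5.368303
N(d₁) = 1.000000,  N(d₂) = 1.000000,  e^(−rT) = 0.968924
E₀ = V₀·N(d₁) − D·e^(−rT)·N(d₂)
   = 147.3574·1.000000 − 90.7707·0.968924·1.000000 = 59.407521
B₀ = V₀ − E₀ = 147.3574 − 59.407521 = 87.949879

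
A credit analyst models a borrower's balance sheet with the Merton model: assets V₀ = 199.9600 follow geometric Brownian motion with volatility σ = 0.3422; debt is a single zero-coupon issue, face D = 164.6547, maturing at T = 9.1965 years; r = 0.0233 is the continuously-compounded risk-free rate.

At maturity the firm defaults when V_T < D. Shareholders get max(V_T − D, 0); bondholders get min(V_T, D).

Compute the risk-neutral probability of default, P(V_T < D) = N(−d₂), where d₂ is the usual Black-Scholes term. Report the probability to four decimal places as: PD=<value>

PD=0.5498

d₁ = [ln(V₀/D) + (r + σ²/2)T] / (σ√T)
   = [ln(199.9600/164.6547) + (0.0233 + 0.5·0.3422²)·9.1965] / (0.3422·√9.1965)
   = [0.194267 + 0.752737] / 1.037747 = 0.912558
d₂ = d₁ − σ√T = 0.912558 − 1.037747 = -0.125188
risk-neutral PD = N(−d₂) = N(0.125188) = 0.549813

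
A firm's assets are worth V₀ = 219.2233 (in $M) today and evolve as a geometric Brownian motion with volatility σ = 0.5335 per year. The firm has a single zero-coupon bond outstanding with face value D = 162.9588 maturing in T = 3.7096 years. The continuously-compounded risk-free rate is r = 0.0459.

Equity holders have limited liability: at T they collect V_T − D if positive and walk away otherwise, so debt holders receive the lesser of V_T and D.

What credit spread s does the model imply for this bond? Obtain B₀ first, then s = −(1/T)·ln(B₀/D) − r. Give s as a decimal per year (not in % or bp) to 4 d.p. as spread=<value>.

d₁ = [ln(V₀/D) + (r + σ²/2)T] / (σ√T)
   = [ln(219.2233/162.9588) + (0.0459 + 0.5·0.5335²)·3.7096] / (0.5335·√3.7096)
   = [0.296593 + 0.698188] / 1.027538 = 0.968121
d₂ = d₁ − σ√T = 0.968121 − 1.027538 = -0.059417
N(d₁) = 0.833508,  N(d₂) = 0.476310,  e^(−rT) = 0.843437
E₀ = V₀·N(d₁) − D·e^(−rT)·N(d₂)
   = 219.2233·0.833508 − 162.9588·0.843437·0.476310 = 117.257772
B₀ = V₀ − E₀ = 219.2233 − 117.257772 = 101.965528
spread = −(1/T)·ln(B₀/D) − r = −(1/3.7096)·ln(101.965528/162.9588) − 0.0459 = 0.08049169

spread=0.0805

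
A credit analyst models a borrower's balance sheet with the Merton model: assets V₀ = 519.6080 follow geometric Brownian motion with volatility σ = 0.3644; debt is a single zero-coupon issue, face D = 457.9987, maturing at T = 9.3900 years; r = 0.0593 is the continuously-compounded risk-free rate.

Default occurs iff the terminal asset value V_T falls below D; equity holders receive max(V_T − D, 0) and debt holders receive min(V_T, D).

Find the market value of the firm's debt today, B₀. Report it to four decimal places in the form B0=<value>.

B0=199.6797

d₁ = [ln(V₀/D) + (r + σ²/2)T] / (σ√T)
   = [ln(519.6080/457.9987) + (0.0593 + 0.5·0.3644²)·9.3900] / (0.3644·√9.3900)
   = [0.126208 + 1.180264] / 1.116635 = 1.170008
d₂ = d₁ − σ√T = 1.170008 − 1.116635 = 0.053373
N(d₁) = 0.879001,  N(d₂) = 0.521283,  e^(−rT) = 0.573024
E₀ = V₀·N(d₁) − D·e^(−rT)·N(d₂)
   = 519.6080·0.879001 − 457.9987·0.573024·0.521283 = 319.928274
B₀ = V₀ − E₀ = 519.6080 − 319.928274 = 199.679726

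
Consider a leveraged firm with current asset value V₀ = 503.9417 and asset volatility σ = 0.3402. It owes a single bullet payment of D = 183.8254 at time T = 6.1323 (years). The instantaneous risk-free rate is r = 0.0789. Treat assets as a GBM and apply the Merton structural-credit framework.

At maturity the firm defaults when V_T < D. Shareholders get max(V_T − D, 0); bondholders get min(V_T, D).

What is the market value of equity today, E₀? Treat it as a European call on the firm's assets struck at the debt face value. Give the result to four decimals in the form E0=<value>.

E0=393.5159

d₁ = [ln(V₀/D) + (r + σ²/2)T] / (σ√T)
   = [ln(503.9417/183.8254) + (0.0789 + 0.5·0.3402²)·6.1323] / (0.3402·√6.1323)
   = [1.008474 + 0.838703] / 0.842454 = 2.192615
d₂ = d₁ − σ√T = 2.192615 − 0.842454 = 1.350162
N(d₁) = 0.985832,  N(d₂) = 0.911518,  e^(−rT) = 0.616413
E₀ = V₀·N(d₁) − D·e^(−rT)·N(d₂)
   = 503.9417·0.985832 − 183.8254·0.616413·0.911518 = 393.515864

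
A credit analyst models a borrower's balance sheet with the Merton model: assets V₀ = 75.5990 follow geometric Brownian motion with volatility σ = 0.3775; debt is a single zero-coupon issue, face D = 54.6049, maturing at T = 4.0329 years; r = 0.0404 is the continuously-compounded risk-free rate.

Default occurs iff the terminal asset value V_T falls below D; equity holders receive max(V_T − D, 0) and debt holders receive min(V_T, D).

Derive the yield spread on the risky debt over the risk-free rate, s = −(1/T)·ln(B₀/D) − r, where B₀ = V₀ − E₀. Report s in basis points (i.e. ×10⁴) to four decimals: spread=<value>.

d₁ = [ln(V₀/D) + (r + σ²/2)T] / (σ√T)
   = [ln(75.5990/54.6049) + (0.0404 + 0.5·0.3775²)·4.0329] / (0.3775·√4.0329)
   = [0.325319 + 0.450286] / 0.758099 = 1.023093
d₂ = d₁ − σ√T = 1.023093 − 0.758099 = 0.264994
N(d₁) = 0.846868,  N(d₂) = 0.604493,  e^(−rT) = 0.849651
E₀ = V₀·N(d₁) − D·e^(−rT)·N(d₂)
   = 75.5990·0.846868 − 54.6049·0.849651·0.604493 = 35.976843
B₀ = V₀ − E₀ = 75.5990 − 35.976843 = 39.622157
spread = −(1/T)·ln(B₀/D) − r = −(1/4.0329)·ln(39.622157/54.6049) − 0.0404 = 0.03912965
in basis points: 0.03912965 × 10⁴ = 391.2965 bp

spread=391.2965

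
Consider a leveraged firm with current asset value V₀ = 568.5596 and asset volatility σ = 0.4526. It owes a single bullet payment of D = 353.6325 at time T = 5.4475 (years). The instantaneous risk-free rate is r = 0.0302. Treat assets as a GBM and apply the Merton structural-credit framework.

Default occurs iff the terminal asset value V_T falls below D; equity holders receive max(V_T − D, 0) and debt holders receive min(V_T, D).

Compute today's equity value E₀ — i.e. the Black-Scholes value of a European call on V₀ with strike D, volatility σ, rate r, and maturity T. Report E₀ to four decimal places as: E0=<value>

E0=336.2818

d₁ = [ln(V₀/D) + (r + σ²/2)T] / (σ√T)
   = [ln(568.5596/353.6325) + (0.0302 + 0.5·0.4526²)·5.4475] / (0.4526·√5.4475)
   = [0.474848 + 0.722466] / 1.056363 = 1.133430
d₂ = d₁ − σ√T = 1.133430 − 1.056363 = 0.077067
N(d₁) = 0.871483,  N(d₂) = 0.530715,  e^(−rT) = 0.848305
E₀ = V₀·N(d₁) − D·e^(−rT)·N(d₂)
   = 568.5596·0.871483 − 353.6325·0.848305·0.530715 = 336.281805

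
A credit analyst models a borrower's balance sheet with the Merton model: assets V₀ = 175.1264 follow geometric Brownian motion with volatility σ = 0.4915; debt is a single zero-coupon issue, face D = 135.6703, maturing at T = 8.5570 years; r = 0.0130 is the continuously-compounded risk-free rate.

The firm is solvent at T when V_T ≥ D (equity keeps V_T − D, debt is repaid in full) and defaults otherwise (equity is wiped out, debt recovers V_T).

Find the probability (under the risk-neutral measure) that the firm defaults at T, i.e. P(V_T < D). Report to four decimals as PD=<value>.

d₁ = [ln(V₀/D) + (r + σ²/2)T] / (σ√T)
   = [ln(175.1264/135.6703) + (0.0130 + 0.5·0.4915²)·8.5570] / (0.4915·√8.5570)
   = [0.255280 + 1.144808] / 1.437753 = 0.973803
d₂ = d₁ − σ√T = 0.973803 − 1.437753 = -0.463950
risk-neutral PD = N(−d₂) = N(0.463950) = 0.678658

PD=0.6787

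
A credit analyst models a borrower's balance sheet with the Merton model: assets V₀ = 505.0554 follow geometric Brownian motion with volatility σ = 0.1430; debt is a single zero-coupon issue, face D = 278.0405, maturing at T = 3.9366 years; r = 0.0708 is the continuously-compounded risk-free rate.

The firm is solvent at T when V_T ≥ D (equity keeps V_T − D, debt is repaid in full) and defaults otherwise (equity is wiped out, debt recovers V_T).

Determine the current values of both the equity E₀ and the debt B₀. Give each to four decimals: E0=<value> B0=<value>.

d₁ = [ln(V₀/D) + (r + σ²/2)T] / (σ√T)
   = [ln(505.0554/278.0405) + (0.0708 + 0.5·0.1430²)·3.9366] / (0.1430·√3.9366)
   = [0.596901 + 0.318961] / 0.283724 = 3.228000
d₂ = d₁ − σ√T = 3.228000 − 0.283724 = 2.944276
N(d₁) = 0.999377,  N(d₂) = 0.998381,  e^(−rT) = 0.756758
E₀ = V₀·N(d₁) − D·e^(−rT)·N(d₂)
   = 505.0554·0.999377 − 278.0405·0.756758·0.998381 = 294.671688
B₀ = V₀ − E₀ = 505.0554 − 294.671688 = 210.383712

E0=294.6717 B0=210.3837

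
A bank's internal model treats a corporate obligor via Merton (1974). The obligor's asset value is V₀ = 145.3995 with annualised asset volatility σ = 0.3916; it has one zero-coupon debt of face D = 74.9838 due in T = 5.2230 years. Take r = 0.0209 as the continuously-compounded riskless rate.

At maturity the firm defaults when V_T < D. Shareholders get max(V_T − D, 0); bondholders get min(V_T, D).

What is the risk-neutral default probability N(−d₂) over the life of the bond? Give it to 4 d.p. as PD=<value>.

d₁ = [ln(V₀/D) + (r + σ²/2)T] / (σ√T)
   = [ln(145.3995/74.9838) + (0.0209 + 0.5·0.3916²)·5.2230] / (0.3916·√5.2230)
   = [0.662213 + 0.509636] / 0.894958 = 1.309390
d₂ = d₁ − σ√T = 1.309390 − 0.894958 = 0.414431
risk-neutral PD = N(−d₂) = N(-0.414431) = 0.339279

PD=0.3393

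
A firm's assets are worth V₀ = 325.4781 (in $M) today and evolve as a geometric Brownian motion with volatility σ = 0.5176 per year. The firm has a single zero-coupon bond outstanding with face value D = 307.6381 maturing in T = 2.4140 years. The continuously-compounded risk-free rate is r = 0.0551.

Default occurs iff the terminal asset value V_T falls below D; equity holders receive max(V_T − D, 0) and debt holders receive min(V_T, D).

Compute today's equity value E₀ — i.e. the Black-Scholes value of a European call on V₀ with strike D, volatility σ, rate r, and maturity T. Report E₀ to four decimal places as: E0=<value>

E0=123.4020

d₁ = [ln(V₀/D) + (r + σ²/2)T] / (σ√T)
   = [ln(325.4781/307.6381) + (0.0551 + 0.5·0.5176²)·2.4140] / (0.5176·√2.4140)
   = [0.056371 + 0.456378] / 0.804198 = 0.637591
d₂ = d₁ − σ√T = 0.637591 − 0.804198 = -0.166607
N(d₁) = 0.738130,  N(d₂) = 0.433840,  e^(−rT) = 0.875455
E₀ = V₀·N(d₁) − D·e^(−rT)·N(d₂)
   = 325.4781·0.738130 − 307.6381·0.875455·0.433840 = 123.401995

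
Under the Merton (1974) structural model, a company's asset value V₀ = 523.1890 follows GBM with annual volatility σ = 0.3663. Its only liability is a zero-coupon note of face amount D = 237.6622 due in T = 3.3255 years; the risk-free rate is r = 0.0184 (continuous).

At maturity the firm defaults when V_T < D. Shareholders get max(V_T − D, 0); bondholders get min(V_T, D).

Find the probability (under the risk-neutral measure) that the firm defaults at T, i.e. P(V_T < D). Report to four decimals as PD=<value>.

d₁ = [ln(V₀/D) + (r + σ²/2)T] / (σ√T)
   = [ln(523.1890/237.6622) + (0.0184 + 0.5·0.3663²)·3.3255] / (0.3663·√3.3255)
   = [0.789092 + 0.284290] / 0.667983 = 1.606901
d₂ = d₁ − σ√T = 1.606901 − 0.667983 = 0.938918
risk-neutral PD = N(−d₂) = N(-0.938918) = 0.173887

PD=0.1739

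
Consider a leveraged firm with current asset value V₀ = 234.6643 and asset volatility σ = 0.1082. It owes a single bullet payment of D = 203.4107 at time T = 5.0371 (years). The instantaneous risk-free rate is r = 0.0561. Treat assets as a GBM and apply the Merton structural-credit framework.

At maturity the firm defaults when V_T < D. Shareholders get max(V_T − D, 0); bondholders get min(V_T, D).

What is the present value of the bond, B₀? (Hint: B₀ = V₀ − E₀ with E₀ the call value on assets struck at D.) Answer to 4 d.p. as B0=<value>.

B0=152.6014

d₁ = [ln(V₀/D) + (r + σ²/2)T] / (σ√T)
   = [ln(234.6643/203.4107) + (0.0561 + 0.5·0.1082²)·5.0371] / (0.1082·√5.0371)
   = [0.142929 + 0.312067] / 0.242839 = 1.873655
d₂ = d₁ − σ√T = 1.873655 − 0.242839 = 1.630816
N(d₁) = 0.969511,  N(d₂) = 0.948535,  e^(−rT) = 0.753835
E₀ = V₀·N(d₁) − D·e^(−rT)·N(d₂)
   = 234.6643·0.969511 − 203.4107·0.753835·0.948535 = 82.062922
B₀ = V₀ − E₀ = 234.6643 − 82.062922 = 152.601378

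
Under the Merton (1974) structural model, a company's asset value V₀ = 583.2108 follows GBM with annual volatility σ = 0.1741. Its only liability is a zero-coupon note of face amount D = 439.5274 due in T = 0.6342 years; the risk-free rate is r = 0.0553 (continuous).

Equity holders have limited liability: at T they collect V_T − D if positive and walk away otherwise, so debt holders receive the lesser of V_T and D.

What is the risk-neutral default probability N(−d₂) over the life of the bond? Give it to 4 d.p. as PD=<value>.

d₁ = [ln(V₀/D) + (r + σ²/2)T] / (σ√T)
   = [ln(583.2108/439.5274) + (0.0553 + 0.5·0.1741²)·0.6342] / (0.1741·√0.6342)
   = [0.282849 + 0.044683] / 0.138647 = 2.362333
d₂ = d₁ − σ√T = 2.362333 − 0.138647 = 2.223686
risk-neutral PD = N(−d₂) = N(-2.223686) = 0.013085

PD=0.0131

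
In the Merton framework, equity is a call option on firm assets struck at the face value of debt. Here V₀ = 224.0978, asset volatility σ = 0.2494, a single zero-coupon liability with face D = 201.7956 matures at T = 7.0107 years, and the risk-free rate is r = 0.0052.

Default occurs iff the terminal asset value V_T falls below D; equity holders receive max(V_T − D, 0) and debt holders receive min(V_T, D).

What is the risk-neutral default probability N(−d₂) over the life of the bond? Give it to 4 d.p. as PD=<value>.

PD=0.5463

d₁ = [ln(V₀/D) + (r + σ²/2)T] / (σ√T)
   = [ln(224.0978/201.7956) + (0.0052 + 0.5·0.2494²)·7.0107] / (0.2494·√7.0107)
   = [0.104827 + 0.254490] / 0.660354 = 0.544127
d₂ = d₁ − σ√T = 0.544127 − 0.660354 = -0.116227
risk-neutral PD = N(−d₂) = N(0.116227) = 0.546264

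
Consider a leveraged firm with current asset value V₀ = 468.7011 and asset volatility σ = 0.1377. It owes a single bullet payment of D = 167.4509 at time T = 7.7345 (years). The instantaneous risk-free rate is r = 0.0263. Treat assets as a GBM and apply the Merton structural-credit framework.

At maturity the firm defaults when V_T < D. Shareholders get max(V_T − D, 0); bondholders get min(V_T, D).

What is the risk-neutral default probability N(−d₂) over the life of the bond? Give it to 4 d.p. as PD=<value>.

PD=0.0012

d₁ = [ln(V₀/D) + (r + σ²/2)T] / (σ√T)
   = [ln(468.7011/167.4509) + (0.0263 + 0.5·0.1377²)·7.7345] / (0.1377·√7.7345)
   = [1.029275 + 0.276745] / 0.382957 = 3.410358
d₂ = d₁ − σ√T = 3.410358 − 0.382957 = 3.027401
risk-neutral PD = N(−d₂) = N(-3.027401) = 0.001233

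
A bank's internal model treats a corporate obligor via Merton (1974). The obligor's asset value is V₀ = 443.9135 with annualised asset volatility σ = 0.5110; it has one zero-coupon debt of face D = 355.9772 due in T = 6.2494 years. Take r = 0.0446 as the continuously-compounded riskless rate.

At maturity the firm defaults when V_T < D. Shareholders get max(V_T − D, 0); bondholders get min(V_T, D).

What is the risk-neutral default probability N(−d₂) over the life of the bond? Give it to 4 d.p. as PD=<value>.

d₁ = [ln(V₀/D) + (r + σ²/2)T] / (σ√T)
   = [ln(443.9135/355.9772) + (0.0446 + 0.5·0.5110²)·6.2494] / (0.5110·√6.2494)
   = [0.220763 + 1.094648] / 1.277439 = 1.029725
d₂ = d₁ − σ√T = 1.029725 − 1.277439 = -0.247713
risk-neutral PD = N(−d₂) = N(0.247713) = 0.597822

PD=0.5978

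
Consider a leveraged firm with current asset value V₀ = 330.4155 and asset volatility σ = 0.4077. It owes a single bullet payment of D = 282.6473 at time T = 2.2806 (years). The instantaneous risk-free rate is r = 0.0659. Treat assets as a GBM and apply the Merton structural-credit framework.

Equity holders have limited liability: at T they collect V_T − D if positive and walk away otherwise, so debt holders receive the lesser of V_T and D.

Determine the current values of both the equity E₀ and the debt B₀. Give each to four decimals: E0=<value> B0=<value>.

d₁ = [ln(V₀/D) + (r + σ²/2)T] / (σ√T)
   = [ln(330.4155/282.6473) + (0.0659 + 0.5·0.4077²)·2.2806] / (0.4077·√2.2806)
   = [0.156151 + 0.339831] / 0.615694 = 0.805566
d₂ = d₁ − σ√T = 0.805566 − 0.615694 = 0.189871
N(d₁) = 0.789753,  N(d₂) = 0.575295,  e^(−rT) = 0.860457
E₀ = V₀·N(d₁) − D·e^(−rT)·N(d₂)
   = 330.4155·0.789753 − 282.6473·0.860457·0.575295 = 121.031632
B₀ = V₀ − E₀ = 330.4155 − 121.031632 = 209.383868

E0=121.0316 B0=209.3839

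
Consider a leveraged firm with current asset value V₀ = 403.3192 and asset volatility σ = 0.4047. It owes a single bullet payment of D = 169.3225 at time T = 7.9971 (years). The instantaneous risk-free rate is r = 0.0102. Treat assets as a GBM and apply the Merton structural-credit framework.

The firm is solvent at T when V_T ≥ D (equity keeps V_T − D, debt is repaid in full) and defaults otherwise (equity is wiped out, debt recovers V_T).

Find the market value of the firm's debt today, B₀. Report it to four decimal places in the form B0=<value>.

d₁ = [ln(V₀/D) + (r + σ²/2)T] / (σ√T)
   = [ln(403.3192/169.3225) + (0.0102 + 0.5·0.4047²)·7.9971] / (0.4047·√7.9971)
   = [0.867923 + 0.736461] / 1.144457 = 1.401874
d₂ = d₁ − σ√T = 1.401874 − 1.144457 = 0.257417
N(d₁) = 0.919524,  N(d₂) = 0.601572,  e^(−rT) = 0.921668
E₀ = V₀·N(d₁) − D·e^(−rT)·N(d₂)
   = 403.3192·0.919524 − 169.3225·0.921668·0.601572 = 276.980791
B₀ = V₀ − E₀ = 403.3192 − 276.980791 = 126.338409

B0=126.3384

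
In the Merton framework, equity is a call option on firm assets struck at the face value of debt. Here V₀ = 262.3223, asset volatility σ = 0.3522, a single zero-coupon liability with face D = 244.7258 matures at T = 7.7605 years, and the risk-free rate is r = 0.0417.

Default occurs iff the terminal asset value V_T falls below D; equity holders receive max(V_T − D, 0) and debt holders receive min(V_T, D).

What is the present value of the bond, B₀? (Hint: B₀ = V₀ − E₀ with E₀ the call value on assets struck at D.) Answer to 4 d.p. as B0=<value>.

d₁ = [ln(V₀/D) + (r + σ²/2)T] / (σ√T)
   = [ln(262.3223/244.7258) + (0.0417 + 0.5·0.3522²)·7.7605] / (0.3522·√7.7605)
   = [0.069436 + 0.804938] / 0.981147 = 0.891174
d₂ = d₁ − σ√T = 0.891174 − 0.981147 = -0.089973
N(d₁) = 0.813582,  N(d₂) = 0.464154,  e^(−rT) = 0.723530
E₀ = V₀·N(d₁) − D·e^(−rT)·N(d₂)
   = 262.3223·0.813582 − 244.7258·0.723530·0.464154 = 131.234545
B₀ = V₀ − E₀ = 262.3223 − 131.234545 = 131.087755

B0=131.0878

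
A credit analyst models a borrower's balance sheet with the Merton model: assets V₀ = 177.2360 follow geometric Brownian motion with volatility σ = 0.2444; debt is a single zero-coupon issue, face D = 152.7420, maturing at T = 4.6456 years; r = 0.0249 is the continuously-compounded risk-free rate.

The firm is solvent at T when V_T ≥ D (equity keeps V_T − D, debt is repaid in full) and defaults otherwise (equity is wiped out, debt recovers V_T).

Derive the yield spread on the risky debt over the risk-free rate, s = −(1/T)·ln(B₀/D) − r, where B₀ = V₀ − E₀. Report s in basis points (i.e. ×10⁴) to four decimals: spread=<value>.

spread=266.5893

d₁ = [ln(V₀/D) + (r + σ²/2)T] / (σ√T)
   = [ln(177.2360/152.7420) + (0.0249 + 0.5·0.2444²)·4.6456] / (0.2444·√4.6456)
   = [0.148732 + 0.254419] / 0.526771 = 0.765325
d₂ = d₁ − σ√T = 0.765325 − 0.526771 = 0.238554
N(d₁) = 0.777961,  N(d₂) = 0.594274,  e^(−rT) = 0.890764
E₀ = V₀·N(d₁) − D·e^(−rT)·N(d₂)
   = 177.2360·0.777961 − 152.7420·0.890764·0.594274 = 57.027462
B₀ = V₀ − E₀ = 177.2360 − 57.027462 = 120.208538
spread = −(1/T)·ln(B₀/D) − r = −(1/4.6456)·ln(120.208538/152.7420) − 0.0249 = 0.02665893
in basis points: 0.02665893 × 10⁴ = 266.5893 bp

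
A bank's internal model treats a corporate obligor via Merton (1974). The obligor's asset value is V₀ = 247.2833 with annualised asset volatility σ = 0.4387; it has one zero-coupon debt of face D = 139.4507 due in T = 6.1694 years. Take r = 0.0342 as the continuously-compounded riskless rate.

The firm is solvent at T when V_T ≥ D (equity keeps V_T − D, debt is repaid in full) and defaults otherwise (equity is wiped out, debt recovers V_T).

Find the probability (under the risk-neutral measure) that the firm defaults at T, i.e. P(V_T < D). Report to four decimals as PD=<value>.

PD=0.4307

d₁ = [ln(V₀/D) + (r + σ²/2)T] / (σ√T)
   = [ln(247.2833/139.4507) + (0.0342 + 0.5·0.4387²)·6.1694] / (0.4387·√6.1694)
   = [0.572824 + 0.804668] / 1.089655 = 1.264153
d₂ = d₁ − σ√T = 1.264153 − 1.089655 = 0.174498
risk-neutral PD = N(−d₂) = N(-0.174498) = 0.430737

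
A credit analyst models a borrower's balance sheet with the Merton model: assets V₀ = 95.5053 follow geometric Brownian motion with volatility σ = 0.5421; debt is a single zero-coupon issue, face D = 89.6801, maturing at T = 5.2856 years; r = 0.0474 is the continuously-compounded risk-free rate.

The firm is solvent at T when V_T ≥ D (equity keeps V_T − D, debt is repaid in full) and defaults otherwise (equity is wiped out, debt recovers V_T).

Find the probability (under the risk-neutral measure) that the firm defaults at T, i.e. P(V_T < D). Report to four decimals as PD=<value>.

PD=0.6449

d₁ = [ln(V₀/D) + (r + σ²/2)T] / (σ√T)
   = [ln(95.5053/89.6801) + (0.0474 + 0.5·0.5421²)·5.2856] / (0.5421·√5.2856)
   = [0.062933 + 1.027183] / 1.246311 = 0.874674
d₂ = d₁ − σ√T = 0.874674 − 1.246311 = -0.371637
risk-neutral PD = N(−d₂) = N(0.371637) = 0.644919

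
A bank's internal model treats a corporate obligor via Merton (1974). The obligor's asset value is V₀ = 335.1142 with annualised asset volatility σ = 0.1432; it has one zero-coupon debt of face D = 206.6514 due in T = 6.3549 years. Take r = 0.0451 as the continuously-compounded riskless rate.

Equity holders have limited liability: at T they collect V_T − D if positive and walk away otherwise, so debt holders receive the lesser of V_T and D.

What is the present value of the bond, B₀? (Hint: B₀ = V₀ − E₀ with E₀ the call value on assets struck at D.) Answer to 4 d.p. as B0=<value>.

B0=154.6761

d₁ = [ln(V₀/D) + (r + σ²/2)T] / (σ√T)
   = [ln(335.1142/206.6514) + (0.0451 + 0.5·0.1432²)·6.3549] / (0.1432·√6.3549)
   = [0.483438 + 0.351764] / 0.360992 = 2.313630
d₂ = d₁ − σ√T = 2.313630 − 0.360992 = 1.952638
N(d₁) = 0.989656,  N(d₂) = 0.974569,  e^(−rT) = 0.750807
E₀ = V₀·N(d₁) − D·e^(−rT)·N(d₂)
   = 335.1142·0.989656 − 206.6514·0.750807·0.974569 = 180.438149
B₀ = V₀ − E₀ = 335.1142 − 180.438149 = 154.676051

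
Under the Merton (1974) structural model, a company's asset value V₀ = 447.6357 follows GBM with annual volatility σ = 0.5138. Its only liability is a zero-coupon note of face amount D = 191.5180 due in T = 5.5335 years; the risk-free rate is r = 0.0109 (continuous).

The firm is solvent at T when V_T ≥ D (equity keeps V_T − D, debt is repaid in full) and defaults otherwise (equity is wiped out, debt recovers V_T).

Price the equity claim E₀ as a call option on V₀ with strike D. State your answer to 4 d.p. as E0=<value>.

E0=307.7291

d₁ = [ln(V₀/D) + (r + σ²/2)T] / (σ√T)
   = [ln(447.6357/191.5180) + (0.0109 + 0.5·0.5138²)·5.5335] / (0.5138·√5.5335)
   = [0.848998 + 0.790711] / 1.208632 = 1.356665
d₂ = d₁ − σ√T = 1.356665 − 1.208632 = 0.148033
N(d₁) = 0.912556,  N(d₂) = 0.558842,  e^(−rT) = 0.941468
E₀ = V₀·N(d₁) − D·e^(−rT)·N(d₂)
   = 447.6357·0.912556 − 191.5180·0.941468·0.558842 = 307.729077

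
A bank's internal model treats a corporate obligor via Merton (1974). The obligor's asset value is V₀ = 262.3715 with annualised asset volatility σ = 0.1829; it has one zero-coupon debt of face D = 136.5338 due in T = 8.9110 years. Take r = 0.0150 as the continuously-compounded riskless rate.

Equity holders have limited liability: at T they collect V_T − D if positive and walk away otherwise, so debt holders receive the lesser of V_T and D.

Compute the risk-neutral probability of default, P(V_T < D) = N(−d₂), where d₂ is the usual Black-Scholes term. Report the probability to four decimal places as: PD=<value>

d₁ = [ln(V₀/D) + (r + σ²/2)T] / (σ√T)
   = [ln(262.3715/136.5338) + (0.0150 + 0.5·0.1829²)·8.9110] / (0.1829·√8.9110)
   = [0.653189 + 0.282712] / 0.545980 = 1.714167
d₂ = d₁ − σ√T = 1.714167 − 0.545980 = 1.168187
risk-neutral PD = N(−d₂) = N(-1.168187) = 0.121366

PD=0.1214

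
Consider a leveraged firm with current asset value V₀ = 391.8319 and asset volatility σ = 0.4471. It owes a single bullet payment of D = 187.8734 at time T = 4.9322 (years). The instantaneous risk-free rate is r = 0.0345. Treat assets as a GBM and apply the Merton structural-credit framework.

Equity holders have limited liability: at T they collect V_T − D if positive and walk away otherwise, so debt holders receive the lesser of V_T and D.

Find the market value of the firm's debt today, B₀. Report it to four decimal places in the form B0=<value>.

B0=135.9214

d₁ = [ln(V₀/D) + (r + σ²/2)T] / (σ√T)
   = [ln(391.8319/187.8734) + (0.0345 + 0.5·0.4471²)·4.9322] / (0.4471·√4.9322)
   = [0.735065 + 0.663130] / 0.992945 = 1.408130
d₂ = d₁ − σ√T = 1.408130 − 0.992945 = 0.415185
N(d₁) = 0.920454,  N(d₂) = 0.660997,  e^(−rT) = 0.843529
E₀ = V₀·N(d₁) − D·e^(−rT)·N(d₂)
   = 391.8319·0.920454 − 187.8734·0.843529·0.660997 = 255.910532
B₀ = V₀ − E₀ = 391.8319 − 255.910532 = 135.921368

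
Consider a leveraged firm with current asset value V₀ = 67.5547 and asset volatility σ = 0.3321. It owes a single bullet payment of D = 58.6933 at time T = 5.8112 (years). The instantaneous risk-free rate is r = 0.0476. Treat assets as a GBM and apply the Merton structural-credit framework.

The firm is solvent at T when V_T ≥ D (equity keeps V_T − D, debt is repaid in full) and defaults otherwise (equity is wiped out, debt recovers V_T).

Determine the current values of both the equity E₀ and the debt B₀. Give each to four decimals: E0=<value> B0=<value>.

E0=31.1063 B0=36.4484

d₁ = [ln(V₀/D) + (r + σ²/2)T] / (σ√T)
   = [ln(67.5547/58.6933) + (0.0476 + 0.5·0.3321²)·5.8112] / (0.3321·√5.8112)
   = [0.140612 + 0.597073] / 0.800575 = 0.921444
d₂ = d₁ − σ√T = 0.921444 − 0.800575 = 0.120870
N(d₁) = 0.821591,  N(d₂) = 0.548103,  e^(−rT) = 0.758348
E₀ = V₀·N(d₁) − D·e^(−rT)·N(d₂)
   = 67.5547·0.821591 − 58.6933·0.758348·0.548103 = 31.106291
B₀ = V₀ − E₀ = 67.5547 − 31.106291 = 36.448409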